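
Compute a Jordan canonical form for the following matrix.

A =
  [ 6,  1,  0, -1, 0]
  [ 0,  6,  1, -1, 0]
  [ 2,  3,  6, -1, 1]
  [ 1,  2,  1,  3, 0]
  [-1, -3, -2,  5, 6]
J_2(5) ⊕ J_1(5) ⊕ J_2(6)

The characteristic polynomial is
  det(x·I − A) = x^5 - 27*x^4 + 291*x^3 - 1565*x^2 + 4200*x - 4500 = (x - 6)^2*(x - 5)^3

Eigenvalues and multiplicities (the geometric multiplicity of λ is n − rank(A − λI), which equals the number of Jordan blocks for λ):
  λ = 5: algebraic multiplicity = 3, geometric multiplicity = 2
  λ = 6: algebraic multiplicity = 2, geometric multiplicity = 1

Determining the block sizes for each eigenvalue:
  λ = 5: 2 blocks summing to 3 forces exactly one block of size 2 and the rest size 1 → block sizes [2, 1]
  λ = 6: one block (gm = 1), so the single block has size am = 2 → block sizes [2]

Assembling the blocks gives a Jordan form
J =
  [5, 1, 0, 0, 0]
  [0, 5, 0, 0, 0]
  [0, 0, 5, 0, 0]
  [0, 0, 0, 6, 1]
  [0, 0, 0, 0, 6]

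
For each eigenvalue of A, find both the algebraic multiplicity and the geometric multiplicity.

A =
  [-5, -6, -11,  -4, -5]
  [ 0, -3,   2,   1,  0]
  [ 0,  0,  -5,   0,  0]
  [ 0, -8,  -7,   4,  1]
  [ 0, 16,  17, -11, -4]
λ = -5: alg = 2, geom = 2; λ = -1: alg = 3, geom = 1

Step 1 — factor the characteristic polynomial to read off the algebraic multiplicities:
  χ_A(x) = (x + 1)^3*(x + 5)^2

Step 2 — compute geometric multiplicities via the rank-nullity identity g(λ) = n − rank(A − λI):
  rank(A − (-5)·I) = 3, so dim ker(A − (-5)·I) = n − 3 = 2
  rank(A − (-1)·I) = 4, so dim ker(A − (-1)·I) = n − 4 = 1

Summary:
  λ = -5: algebraic multiplicity = 2, geometric multiplicity = 2
  λ = -1: algebraic multiplicity = 3, geometric multiplicity = 1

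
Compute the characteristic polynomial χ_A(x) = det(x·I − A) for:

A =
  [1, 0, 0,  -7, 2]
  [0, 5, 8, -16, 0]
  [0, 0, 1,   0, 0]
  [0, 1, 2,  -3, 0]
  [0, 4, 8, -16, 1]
x^5 - 5*x^4 + 10*x^3 - 10*x^2 + 5*x - 1

Expanding det(x·I − A) (e.g. by cofactor expansion or by noting that A is similar to its Jordan form J, which has the same characteristic polynomial as A) gives
  χ_A(x) = x^5 - 5*x^4 + 10*x^3 - 10*x^2 + 5*x - 1
which factors as (x - 1)^5. The eigenvalues (with algebraic multiplicities) are λ = 1 with multiplicity 5.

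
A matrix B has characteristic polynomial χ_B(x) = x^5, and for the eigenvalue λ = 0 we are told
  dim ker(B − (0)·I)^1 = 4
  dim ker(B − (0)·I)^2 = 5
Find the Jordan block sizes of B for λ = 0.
Block sizes for λ = 0: [2, 1, 1, 1]

From the dimensions of kernels of powers, the number of Jordan blocks of size at least j is d_j − d_{j−1} where d_j = dim ker(N^j) (with d_0 = 0). Computing the differences gives [4, 1].
The number of blocks of size exactly k is (#blocks of size ≥ k) − (#blocks of size ≥ k + 1), so the partition is: 3 block(s) of size 1, 1 block(s) of size 2.
In nonincreasing order the block sizes are [2, 1, 1, 1].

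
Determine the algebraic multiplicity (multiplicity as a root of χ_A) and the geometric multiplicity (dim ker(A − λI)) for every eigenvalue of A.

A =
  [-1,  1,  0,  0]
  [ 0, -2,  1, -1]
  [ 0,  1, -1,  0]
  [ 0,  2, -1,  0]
λ = -1: alg = 4, geom = 2

Step 1 — factor the characteristic polynomial to read off the algebraic multiplicities:
  χ_A(x) = (x + 1)^4

Step 2 — compute geometric multiplicities via the rank-nullity identity g(λ) = n − rank(A − λI):
  rank(A − (-1)·I) = 2, so dim ker(A − (-1)·I) = n − 2 = 2

Summary:
  λ = -1: algebraic multiplicity = 4, geometric multiplicity = 2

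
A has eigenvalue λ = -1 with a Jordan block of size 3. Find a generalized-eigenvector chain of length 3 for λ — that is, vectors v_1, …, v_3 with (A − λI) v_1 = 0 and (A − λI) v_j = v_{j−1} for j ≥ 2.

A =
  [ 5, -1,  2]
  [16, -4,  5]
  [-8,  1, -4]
A Jordan chain for λ = -1 of length 3:
v_1 = (4, 8, -8)ᵀ
v_2 = (6, 16, -8)ᵀ
v_3 = (1, 0, 0)ᵀ

Let N = A − (-1)·I. We want v_3 with N^3 v_3 = 0 but N^2 v_3 ≠ 0; then v_{j-1} := N · v_j for j = 3, …, 2.

Pick v_3 = (1, 0, 0)ᵀ.
Then v_2 = N · v_3 = (6, 16, -8)ᵀ.
Then v_1 = N · v_2 = (4, 8, -8)ᵀ.

Sanity check: (A − (-1)·I) v_1 = (0, 0, 0)ᵀ = 0. ✓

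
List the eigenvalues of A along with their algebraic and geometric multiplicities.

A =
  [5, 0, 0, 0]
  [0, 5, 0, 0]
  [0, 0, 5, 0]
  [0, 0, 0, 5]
λ = 5: alg = 4, geom = 4

Step 1 — factor the characteristic polynomial to read off the algebraic multiplicities:
  χ_A(x) = (x - 5)^4

Step 2 — compute geometric multiplicities via the rank-nullity identity g(λ) = n − rank(A − λI):
  rank(A − (5)·I) = 0, so dim ker(A − (5)·I) = n − 0 = 4

Summary:
  λ = 5: algebraic multiplicity = 4, geometric multiplicity = 4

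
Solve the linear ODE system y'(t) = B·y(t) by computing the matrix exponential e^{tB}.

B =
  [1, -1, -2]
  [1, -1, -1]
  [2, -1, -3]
e^{tB} =
  [-t^2*exp(-t)/2 + 2*t*exp(-t) + exp(-t), -t*exp(-t), t^2*exp(-t)/2 - 2*t*exp(-t)]
  [t*exp(-t), exp(-t), -t*exp(-t)]
  [-t^2*exp(-t)/2 + 2*t*exp(-t), -t*exp(-t), t^2*exp(-t)/2 - 2*t*exp(-t) + exp(-t)]

Strategy: write B = P · J · P⁻¹ where J is a Jordan canonical form, so e^{tB} = P · e^{tJ} · P⁻¹, and e^{tJ} can be computed block-by-block.

B has Jordan form
J =
  [-1,  1,  0]
  [ 0, -1,  1]
  [ 0,  0, -1]
(up to reordering of blocks).

Per-block formulas:
  For a 3×3 Jordan block J_3(-1): exp(t · J_3(-1)) = e^(-1t)·(I + t·N + (t^2/2)·N^2), where N is the 3×3 nilpotent shift.

After assembling e^{tJ} and conjugating by P, we get:

e^{tB} =
  [-t^2*exp(-t)/2 + 2*t*exp(-t) + exp(-t), -t*exp(-t), t^2*exp(-t)/2 - 2*t*exp(-t)]
  [t*exp(-t), exp(-t), -t*exp(-t)]
  [-t^2*exp(-t)/2 + 2*t*exp(-t), -t*exp(-t), t^2*exp(-t)/2 - 2*t*exp(-t) + exp(-t)]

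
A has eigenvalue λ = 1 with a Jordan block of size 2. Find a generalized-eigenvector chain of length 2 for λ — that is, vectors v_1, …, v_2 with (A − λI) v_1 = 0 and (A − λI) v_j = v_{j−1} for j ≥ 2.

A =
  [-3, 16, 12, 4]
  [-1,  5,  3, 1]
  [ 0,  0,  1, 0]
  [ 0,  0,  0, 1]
A Jordan chain for λ = 1 of length 2:
v_1 = (-4, -1, 0, 0)ᵀ
v_2 = (1, 0, 0, 0)ᵀ

Let N = A − (1)·I. We want v_2 with N^2 v_2 = 0 but N^1 v_2 ≠ 0; then v_{j-1} := N · v_j for j = 2, …, 2.

Pick v_2 = (1, 0, 0, 0)ᵀ.
Then v_1 = N · v_2 = (-4, -1, 0, 0)ᵀ.

Sanity check: (A − (1)·I) v_1 = (0, 0, 0, 0)ᵀ = 0. ✓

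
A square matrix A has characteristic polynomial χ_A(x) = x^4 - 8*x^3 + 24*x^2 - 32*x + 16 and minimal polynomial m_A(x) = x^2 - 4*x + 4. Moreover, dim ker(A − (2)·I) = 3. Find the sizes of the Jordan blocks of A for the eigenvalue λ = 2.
Block sizes for λ = 2: [2, 1, 1]

Step 1 — from the characteristic polynomial, algebraic multiplicity of λ = 2 is 4. From dim ker(A − (2)·I) = 3, there are exactly 3 Jordan blocks for λ = 2.
Step 2 — from the minimal polynomial, the factor (x − 2)^2 tells us the largest block for λ = 2 has size 2.
Step 3 — with total size 4, 3 blocks, and largest block 2, the block sizes (in nonincreasing order) are [2, 1, 1].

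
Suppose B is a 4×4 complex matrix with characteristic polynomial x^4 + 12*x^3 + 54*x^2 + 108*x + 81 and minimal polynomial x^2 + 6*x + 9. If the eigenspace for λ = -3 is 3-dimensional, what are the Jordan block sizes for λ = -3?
Block sizes for λ = -3: [2, 1, 1]

Step 1 — from the characteristic polynomial, algebraic multiplicity of λ = -3 is 4. From dim ker(B − (-3)·I) = 3, there are exactly 3 Jordan blocks for λ = -3.
Step 2 — from the minimal polynomial, the factor (x + 3)^2 tells us the largest block for λ = -3 has size 2.
Step 3 — with total size 4, 3 blocks, and largest block 2, the block sizes (in nonincreasing order) are [2, 1, 1].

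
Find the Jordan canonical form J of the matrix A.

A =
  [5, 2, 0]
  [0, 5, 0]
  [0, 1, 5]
J_2(5) ⊕ J_1(5)

The characteristic polynomial is
  det(x·I − A) = x^3 - 15*x^2 + 75*x - 125 = (x - 5)^3

Eigenvalues and multiplicities (the geometric multiplicity of λ is n − rank(A − λI), which equals the number of Jordan blocks for λ):
  λ = 5: algebraic multiplicity = 3, geometric multiplicity = 2

Determining the block sizes for each eigenvalue:
  λ = 5: 2 blocks summing to 3 forces exactly one block of size 2 and the rest size 1 → block sizes [2, 1]

Assembling the blocks gives a Jordan form
J =
  [5, 1, 0]
  [0, 5, 0]
  [0, 0, 5]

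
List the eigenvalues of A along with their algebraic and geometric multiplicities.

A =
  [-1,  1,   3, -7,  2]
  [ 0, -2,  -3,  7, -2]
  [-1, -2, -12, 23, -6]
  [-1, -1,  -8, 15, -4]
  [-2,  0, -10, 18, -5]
λ = -1: alg = 5, geom = 3

Step 1 — factor the characteristic polynomial to read off the algebraic multiplicities:
  χ_A(x) = (x + 1)^5

Step 2 — compute geometric multiplicities via the rank-nullity identity g(λ) = n − rank(A − λI):
  rank(A − (-1)·I) = 2, so dim ker(A − (-1)·I) = n − 2 = 3

Summary:
  λ = -1: algebraic multiplicity = 5, geometric multiplicity = 3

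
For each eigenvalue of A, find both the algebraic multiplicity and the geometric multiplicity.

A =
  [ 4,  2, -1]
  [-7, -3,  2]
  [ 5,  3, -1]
λ = 0: alg = 3, geom = 1

Step 1 — factor the characteristic polynomial to read off the algebraic multiplicities:
  χ_A(x) = x^3

Step 2 — compute geometric multiplicities via the rank-nullity identity g(λ) = n − rank(A − λI):
  rank(A − (0)·I) = 2, so dim ker(A − (0)·I) = n − 2 = 1

Summary:
  λ = 0: algebraic multiplicity = 3, geometric multiplicity = 1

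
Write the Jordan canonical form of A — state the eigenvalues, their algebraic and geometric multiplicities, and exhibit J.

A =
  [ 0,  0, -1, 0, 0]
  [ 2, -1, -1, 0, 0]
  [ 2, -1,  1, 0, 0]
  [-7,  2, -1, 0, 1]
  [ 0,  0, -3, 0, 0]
J_3(0) ⊕ J_2(0)

The characteristic polynomial is
  det(x·I − A) = x^5

Eigenvalues and multiplicities (the geometric multiplicity of λ is n − rank(A − λI), which equals the number of Jordan blocks for λ):
  λ = 0: algebraic multiplicity = 5, geometric multiplicity = 2

Determining the block sizes for each eigenvalue:
  λ = 0: with am = 5 and gm = 2, the partition is not yet determined (e.g. several partitions of 5 into 2 parts exist). Let N = A − (0)·I. Computing rank(N^1) = 3, rank(N^2) = 1, rank(N^3) = 0; the number of blocks of size ≥ j is rank(N^{j−1}) − rank(N^j), giving [2, 2, 1]. So we have 1 block(s) of size 3, 1 block(s) of size 2 → block sizes [3, 2]

Assembling the blocks gives a Jordan form
J =
  [0, 1, 0, 0, 0]
  [0, 0, 1, 0, 0]
  [0, 0, 0, 0, 0]
  [0, 0, 0, 0, 1]
  [0, 0, 0, 0, 0]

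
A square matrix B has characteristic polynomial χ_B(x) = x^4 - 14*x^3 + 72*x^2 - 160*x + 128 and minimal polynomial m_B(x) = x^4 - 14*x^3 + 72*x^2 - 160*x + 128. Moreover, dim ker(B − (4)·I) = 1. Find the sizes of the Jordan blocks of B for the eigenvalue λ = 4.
Block sizes for λ = 4: [3]

Step 1 — from the characteristic polynomial, algebraic multiplicity of λ = 4 is 3. From dim ker(B − (4)·I) = 1, there are exactly 1 Jordan blocks for λ = 4.
Step 2 — from the minimal polynomial, the factor (x − 4)^3 tells us the largest block for λ = 4 has size 3.
Step 3 — with total size 3, 1 blocks, and largest block 3, the block sizes (in nonincreasing order) are [3].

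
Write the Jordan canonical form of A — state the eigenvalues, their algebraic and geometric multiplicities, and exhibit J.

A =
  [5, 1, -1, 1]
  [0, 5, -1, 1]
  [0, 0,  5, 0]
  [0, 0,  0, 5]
J_3(5) ⊕ J_1(5)

The characteristic polynomial is
  det(x·I − A) = x^4 - 20*x^3 + 150*x^2 - 500*x + 625 = (x - 5)^4

Eigenvalues and multiplicities (the geometric multiplicity of λ is n − rank(A − λI), which equals the number of Jordan blocks for λ):
  λ = 5: algebraic multiplicity = 4, geometric multiplicity = 2

Determining the block sizes for each eigenvalue:
  λ = 5: with am = 4 and gm = 2, the partition is not yet determined (e.g. several partitions of 4 into 2 parts exist). Let N = A − (5)·I. Computing rank(N^1) = 2, rank(N^2) = 1, rank(N^3) = 0; the number of blocks of size ≥ j is rank(N^{j−1}) − rank(N^j), giving [2, 1, 1]. So we have 1 block(s) of size 3, 1 block(s) of size 1 → block sizes [3, 1]

Assembling the blocks gives a Jordan form
J =
  [5, 1, 0, 0]
  [0, 5, 1, 0]
  [0, 0, 5, 0]
  [0, 0, 0, 5]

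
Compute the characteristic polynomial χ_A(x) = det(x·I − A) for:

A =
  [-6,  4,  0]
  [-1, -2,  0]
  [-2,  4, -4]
x^3 + 12*x^2 + 48*x + 64

Expanding det(x·I − A) (e.g. by cofactor expansion or by noting that A is similar to its Jordan form J, which has the same characteristic polynomial as A) gives
  χ_A(x) = x^3 + 12*x^2 + 48*x + 64
which factors as (x + 4)^3. The eigenvalues (with algebraic multiplicities) are λ = -4 with multiplicity 3.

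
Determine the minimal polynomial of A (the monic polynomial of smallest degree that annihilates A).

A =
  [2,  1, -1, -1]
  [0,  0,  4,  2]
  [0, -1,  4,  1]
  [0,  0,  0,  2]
x^3 - 6*x^2 + 12*x - 8

The characteristic polynomial is χ_A(x) = (x - 2)^4, so the eigenvalues are known. The minimal polynomial is
  m_A(x) = Π_λ (x − λ)^{k_λ}
where k_λ is the size of the *largest* Jordan block for λ (equivalently, the smallest k with (A − λI)^k v = 0 for every generalised eigenvector v of λ).

  λ = 2: largest Jordan block has size 3, contributing (x − 2)^3

So m_A(x) = (x - 2)^3 = x^3 - 6*x^2 + 12*x - 8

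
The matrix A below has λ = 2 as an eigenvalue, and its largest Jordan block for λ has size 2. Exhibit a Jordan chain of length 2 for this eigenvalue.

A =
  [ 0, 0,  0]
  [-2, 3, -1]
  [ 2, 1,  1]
A Jordan chain for λ = 2 of length 2:
v_1 = (0, 1, 1)ᵀ
v_2 = (0, 1, 0)ᵀ

Let N = A − (2)·I. We want v_2 with N^2 v_2 = 0 but N^1 v_2 ≠ 0; then v_{j-1} := N · v_j for j = 2, …, 2.

Pick v_2 = (0, 1, 0)ᵀ.
Then v_1 = N · v_2 = (0, 1, 1)ᵀ.

Sanity check: (A − (2)·I) v_1 = (0, 0, 0)ᵀ = 0. ✓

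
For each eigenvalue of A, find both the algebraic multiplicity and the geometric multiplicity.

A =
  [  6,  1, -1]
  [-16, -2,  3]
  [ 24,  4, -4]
λ = 0: alg = 3, geom = 1

Step 1 — factor the characteristic polynomial to read off the algebraic multiplicities:
  χ_A(x) = x^3

Step 2 — compute geometric multiplicities via the rank-nullity identity g(λ) = n − rank(A − λI):
  rank(A − (0)·I) = 2, so dim ker(A − (0)·I) = n − 2 = 1

Summary:
  λ = 0: algebraic multiplicity = 3, geometric multiplicity = 1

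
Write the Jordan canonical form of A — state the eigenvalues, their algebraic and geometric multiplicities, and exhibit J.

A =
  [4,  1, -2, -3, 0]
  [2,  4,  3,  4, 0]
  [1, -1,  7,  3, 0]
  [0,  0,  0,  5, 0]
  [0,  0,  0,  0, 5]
J_3(5) ⊕ J_1(5) ⊕ J_1(5)

The characteristic polynomial is
  det(x·I − A) = x^5 - 25*x^4 + 250*x^3 - 1250*x^2 + 3125*x - 3125 = (x - 5)^5

Eigenvalues and multiplicities (the geometric multiplicity of λ is n − rank(A − λI), which equals the number of Jordan blocks for λ):
  λ = 5: algebraic multiplicity = 5, geometric multiplicity = 3

Determining the block sizes for each eigenvalue:
  λ = 5: with am = 5 and gm = 3, the partition is not yet determined (e.g. several partitions of 5 into 3 parts exist). Let N = A − (5)·I. Computing rank(N^1) = 2, rank(N^2) = 1, rank(N^3) = 0; the number of blocks of size ≥ j is rank(N^{j−1}) − rank(N^j), giving [3, 1, 1]. So we have 1 block(s) of size 3, 2 block(s) of size 1 → block sizes [3, 1, 1]

Assembling the blocks gives a Jordan form
J =
  [5, 1, 0, 0, 0]
  [0, 5, 1, 0, 0]
  [0, 0, 5, 0, 0]
  [0, 0, 0, 5, 0]
  [0, 0, 0, 0, 5]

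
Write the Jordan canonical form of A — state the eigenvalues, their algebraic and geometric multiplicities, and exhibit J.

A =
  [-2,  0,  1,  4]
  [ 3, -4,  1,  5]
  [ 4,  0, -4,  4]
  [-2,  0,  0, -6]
J_3(-4) ⊕ J_1(-4)

The characteristic polynomial is
  det(x·I − A) = x^4 + 16*x^3 + 96*x^2 + 256*x + 256 = (x + 4)^4

Eigenvalues and multiplicities (the geometric multiplicity of λ is n − rank(A − λI), which equals the number of Jordan blocks for λ):
  λ = -4: algebraic multiplicity = 4, geometric multiplicity = 2

Determining the block sizes for each eigenvalue:
  λ = -4: with am = 4 and gm = 2, the partition is not yet determined (e.g. several partitions of 4 into 2 parts exist). Let N = A − (-4)·I. Computing rank(N^1) = 2, rank(N^2) = 1, rank(N^3) = 0; the number of blocks of size ≥ j is rank(N^{j−1}) − rank(N^j), giving [2, 1, 1]. So we have 1 block(s) of size 3, 1 block(s) of size 1 → block sizes [3, 1]

Assembling the blocks gives a Jordan form
J =
  [-4,  1,  0,  0]
  [ 0, -4,  1,  0]
  [ 0,  0, -4,  0]
  [ 0,  0,  0, -4]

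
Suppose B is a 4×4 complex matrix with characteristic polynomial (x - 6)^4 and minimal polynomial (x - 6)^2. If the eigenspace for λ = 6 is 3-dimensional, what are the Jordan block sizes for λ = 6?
Block sizes for λ = 6: [2, 1, 1]

Step 1 — from the characteristic polynomial, algebraic multiplicity of λ = 6 is 4. From dim ker(B − (6)·I) = 3, there are exactly 3 Jordan blocks for λ = 6.
Step 2 — from the minimal polynomial, the factor (x − 6)^2 tells us the largest block for λ = 6 has size 2.
Step 3 — with total size 4, 3 blocks, and largest block 2, the block sizes (in nonincreasing order) are [2, 1, 1].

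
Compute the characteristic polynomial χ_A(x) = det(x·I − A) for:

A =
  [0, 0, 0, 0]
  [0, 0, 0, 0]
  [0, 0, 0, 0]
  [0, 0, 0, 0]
x^4

Expanding det(x·I − A) (e.g. by cofactor expansion or by noting that A is similar to its Jordan form J, which has the same characteristic polynomial as A) gives
  χ_A(x) = x^4
which factors as x^4. The eigenvalues (with algebraic multiplicities) are λ = 0 with multiplicity 4.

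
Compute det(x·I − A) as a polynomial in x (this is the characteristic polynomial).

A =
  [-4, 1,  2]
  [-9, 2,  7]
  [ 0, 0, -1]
x^3 + 3*x^2 + 3*x + 1

Expanding det(x·I − A) (e.g. by cofactor expansion or by noting that A is similar to its Jordan form J, which has the same characteristic polynomial as A) gives
  χ_A(x) = x^3 + 3*x^2 + 3*x + 1
which factors as (x + 1)^3. The eigenvalues (with algebraic multiplicities) are λ = -1 with multiplicity 3.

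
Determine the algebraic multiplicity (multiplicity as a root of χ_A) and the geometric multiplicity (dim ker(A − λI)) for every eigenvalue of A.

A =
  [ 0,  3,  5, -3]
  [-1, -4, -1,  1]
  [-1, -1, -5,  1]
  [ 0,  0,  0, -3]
λ = -3: alg = 4, geom = 2

Step 1 — factor the characteristic polynomial to read off the algebraic multiplicities:
  χ_A(x) = (x + 3)^4

Step 2 — compute geometric multiplicities via the rank-nullity identity g(λ) = n − rank(A − λI):
  rank(A − (-3)·I) = 2, so dim ker(A − (-3)·I) = n − 2 = 2

Summary:
  λ = -3: algebraic multiplicity = 4, geometric multiplicity = 2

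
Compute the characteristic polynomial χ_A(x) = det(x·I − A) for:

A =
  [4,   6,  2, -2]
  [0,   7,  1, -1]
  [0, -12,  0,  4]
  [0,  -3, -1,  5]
x^4 - 16*x^3 + 96*x^2 - 256*x + 256

Expanding det(x·I − A) (e.g. by cofactor expansion or by noting that A is similar to its Jordan form J, which has the same characteristic polynomial as A) gives
  χ_A(x) = x^4 - 16*x^3 + 96*x^2 - 256*x + 256
which factors as (x - 4)^4. The eigenvalues (with algebraic multiplicities) are λ = 4 with multiplicity 4.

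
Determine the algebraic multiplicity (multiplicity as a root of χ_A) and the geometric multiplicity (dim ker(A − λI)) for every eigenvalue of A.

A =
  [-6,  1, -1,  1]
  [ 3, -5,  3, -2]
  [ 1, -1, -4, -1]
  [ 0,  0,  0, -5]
λ = -5: alg = 4, geom = 2

Step 1 — factor the characteristic polynomial to read off the algebraic multiplicities:
  χ_A(x) = (x + 5)^4

Step 2 — compute geometric multiplicities via the rank-nullity identity g(λ) = n − rank(A − λI):
  rank(A − (-5)·I) = 2, so dim ker(A − (-5)·I) = n − 2 = 2

Summary:
  λ = -5: algebraic multiplicity = 4, geometric multiplicity = 2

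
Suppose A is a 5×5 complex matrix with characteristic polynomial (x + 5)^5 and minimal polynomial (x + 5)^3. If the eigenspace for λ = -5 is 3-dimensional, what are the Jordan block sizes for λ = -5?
Block sizes for λ = -5: [3, 1, 1]

Step 1 — from the characteristic polynomial, algebraic multiplicity of λ = -5 is 5. From dim ker(A − (-5)·I) = 3, there are exactly 3 Jordan blocks for λ = -5.
Step 2 — from the minimal polynomial, the factor (x + 5)^3 tells us the largest block for λ = -5 has size 3.
Step 3 — with total size 5, 3 blocks, and largest block 3, the block sizes (in nonincreasing order) are [3, 1, 1].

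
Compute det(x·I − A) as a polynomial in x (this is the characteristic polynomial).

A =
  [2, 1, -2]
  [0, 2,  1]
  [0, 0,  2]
x^3 - 6*x^2 + 12*x - 8

Expanding det(x·I − A) (e.g. by cofactor expansion or by noting that A is similar to its Jordan form J, which has the same characteristic polynomial as A) gives
  χ_A(x) = x^3 - 6*x^2 + 12*x - 8
which factors as (x - 2)^3. The eigenvalues (with algebraic multiplicities) are λ = 2 with multiplicity 3.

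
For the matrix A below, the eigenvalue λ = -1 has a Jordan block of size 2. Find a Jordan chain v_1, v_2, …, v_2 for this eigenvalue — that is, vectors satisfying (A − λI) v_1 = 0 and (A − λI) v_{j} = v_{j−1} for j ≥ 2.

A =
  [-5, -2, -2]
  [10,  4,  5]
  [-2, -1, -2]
A Jordan chain for λ = -1 of length 2:
v_1 = (-4, 10, -2)ᵀ
v_2 = (1, 0, 0)ᵀ

Let N = A − (-1)·I. We want v_2 with N^2 v_2 = 0 but N^1 v_2 ≠ 0; then v_{j-1} := N · v_j for j = 2, …, 2.

Pick v_2 = (1, 0, 0)ᵀ.
Then v_1 = N · v_2 = (-4, 10, -2)ᵀ.

Sanity check: (A − (-1)·I) v_1 = (0, 0, 0)ᵀ = 0. ✓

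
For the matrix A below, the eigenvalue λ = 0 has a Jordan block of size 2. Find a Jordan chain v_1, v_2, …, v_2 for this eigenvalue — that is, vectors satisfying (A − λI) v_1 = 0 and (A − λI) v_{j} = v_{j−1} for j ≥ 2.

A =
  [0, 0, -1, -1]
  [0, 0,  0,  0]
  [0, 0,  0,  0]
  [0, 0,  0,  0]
A Jordan chain for λ = 0 of length 2:
v_1 = (-1, 0, 0, 0)ᵀ
v_2 = (0, 0, 1, 0)ᵀ

Let N = A − (0)·I. We want v_2 with N^2 v_2 = 0 but N^1 v_2 ≠ 0; then v_{j-1} := N · v_j for j = 2, …, 2.

Pick v_2 = (0, 0, 1, 0)ᵀ.
Then v_1 = N · v_2 = (-1, 0, 0, 0)ᵀ.

Sanity check: (A − (0)·I) v_1 = (0, 0, 0, 0)ᵀ = 0. ✓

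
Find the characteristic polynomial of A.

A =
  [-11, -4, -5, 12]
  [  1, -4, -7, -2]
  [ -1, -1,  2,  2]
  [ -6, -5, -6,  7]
x^4 + 6*x^3 - 11*x^2 - 60*x + 100

Expanding det(x·I − A) (e.g. by cofactor expansion or by noting that A is similar to its Jordan form J, which has the same characteristic polynomial as A) gives
  χ_A(x) = x^4 + 6*x^3 - 11*x^2 - 60*x + 100
which factors as (x - 2)^2*(x + 5)^2. The eigenvalues (with algebraic multiplicities) are λ = -5 with multiplicity 2, λ = 2 with multiplicity 2.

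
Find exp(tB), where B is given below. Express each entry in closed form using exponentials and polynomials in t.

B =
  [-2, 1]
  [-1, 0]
e^{tB} =
  [-t*exp(-t) + exp(-t), t*exp(-t)]
  [-t*exp(-t), t*exp(-t) + exp(-t)]

Strategy: write B = P · J · P⁻¹ where J is a Jordan canonical form, so e^{tB} = P · e^{tJ} · P⁻¹, and e^{tJ} can be computed block-by-block.

B has Jordan form
J =
  [-1,  1]
  [ 0, -1]
(up to reordering of blocks).

Per-block formulas:
  For a 2×2 Jordan block J_2(-1): exp(t · J_2(-1)) = e^(-1t)·(I + t·N), where N is the 2×2 nilpotent shift.

After assembling e^{tJ} and conjugating by P, we get:

e^{tB} =
  [-t*exp(-t) + exp(-t), t*exp(-t)]
  [-t*exp(-t), t*exp(-t) + exp(-t)]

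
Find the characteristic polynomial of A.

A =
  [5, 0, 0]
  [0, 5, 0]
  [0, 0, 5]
x^3 - 15*x^2 + 75*x - 125

Expanding det(x·I − A) (e.g. by cofactor expansion or by noting that A is similar to its Jordan form J, which has the same characteristic polynomial as A) gives
  χ_A(x) = x^3 - 15*x^2 + 75*x - 125
which factors as (x - 5)^3. The eigenvalues (with algebraic multiplicities) are λ = 5 with multiplicity 3.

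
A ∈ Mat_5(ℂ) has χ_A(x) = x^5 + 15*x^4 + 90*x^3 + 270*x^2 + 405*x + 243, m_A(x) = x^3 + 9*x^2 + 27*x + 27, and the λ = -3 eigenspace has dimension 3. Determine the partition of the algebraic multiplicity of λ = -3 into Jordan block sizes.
Block sizes for λ = -3: [3, 1, 1]

Step 1 — from the characteristic polynomial, algebraic multiplicity of λ = -3 is 5. From dim ker(A − (-3)·I) = 3, there are exactly 3 Jordan blocks for λ = -3.
Step 2 — from the minimal polynomial, the factor (x + 3)^3 tells us the largest block for λ = -3 has size 3.
Step 3 — with total size 5, 3 blocks, and largest block 3, the block sizes (in nonincreasing order) are [3, 1, 1].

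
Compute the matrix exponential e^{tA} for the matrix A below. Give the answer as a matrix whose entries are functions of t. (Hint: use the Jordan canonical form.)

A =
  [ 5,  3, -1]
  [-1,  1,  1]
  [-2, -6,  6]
e^{tA} =
  [t*exp(4*t) + exp(4*t), 3*t*exp(4*t), -t*exp(4*t)]
  [-t*exp(4*t), -3*t*exp(4*t) + exp(4*t), t*exp(4*t)]
  [-2*t*exp(4*t), -6*t*exp(4*t), 2*t*exp(4*t) + exp(4*t)]

Strategy: write A = P · J · P⁻¹ where J is a Jordan canonical form, so e^{tA} = P · e^{tJ} · P⁻¹, and e^{tJ} can be computed block-by-block.

A has Jordan form
J =
  [4, 1, 0]
  [0, 4, 0]
  [0, 0, 4]
(up to reordering of blocks).

Per-block formulas:
  For a 2×2 Jordan block J_2(4): exp(t · J_2(4)) = e^(4t)·(I + t·N), where N is the 2×2 nilpotent shift.
  For a 1×1 block at λ = 4: exp(t · [4]) = [e^(4t)].

After assembling e^{tJ} and conjugating by P, we get:

e^{tA} =
  [t*exp(4*t) + exp(4*t), 3*t*exp(4*t), -t*exp(4*t)]
  [-t*exp(4*t), -3*t*exp(4*t) + exp(4*t), t*exp(4*t)]
  [-2*t*exp(4*t), -6*t*exp(4*t), 2*t*exp(4*t) + exp(4*t)]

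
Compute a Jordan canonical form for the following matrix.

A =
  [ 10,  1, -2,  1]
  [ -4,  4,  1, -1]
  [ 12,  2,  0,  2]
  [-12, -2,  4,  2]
J_3(4) ⊕ J_1(4)

The characteristic polynomial is
  det(x·I − A) = x^4 - 16*x^3 + 96*x^2 - 256*x + 256 = (x - 4)^4

Eigenvalues and multiplicities (the geometric multiplicity of λ is n − rank(A − λI), which equals the number of Jordan blocks for λ):
  λ = 4: algebraic multiplicity = 4, geometric multiplicity = 2

Determining the block sizes for each eigenvalue:
  λ = 4: with am = 4 and gm = 2, the partition is not yet determined (e.g. several partitions of 4 into 2 parts exist). Let N = A − (4)·I. Computing rank(N^1) = 2, rank(N^2) = 1, rank(N^3) = 0; the number of blocks of size ≥ j is rank(N^{j−1}) − rank(N^j), giving [2, 1, 1]. So we have 1 block(s) of size 3, 1 block(s) of size 1 → block sizes [3, 1]

Assembling the blocks gives a Jordan form
J =
  [4, 1, 0, 0]
  [0, 4, 1, 0]
  [0, 0, 4, 0]
  [0, 0, 0, 4]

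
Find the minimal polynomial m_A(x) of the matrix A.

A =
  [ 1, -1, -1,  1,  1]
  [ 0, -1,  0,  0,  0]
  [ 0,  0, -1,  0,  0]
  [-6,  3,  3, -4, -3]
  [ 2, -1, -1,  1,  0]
x^2 + 2*x + 1

The characteristic polynomial is χ_A(x) = (x + 1)^5, so the eigenvalues are known. The minimal polynomial is
  m_A(x) = Π_λ (x − λ)^{k_λ}
where k_λ is the size of the *largest* Jordan block for λ (equivalently, the smallest k with (A − λI)^k v = 0 for every generalised eigenvector v of λ).

  λ = -1: largest Jordan block has size 2, contributing (x + 1)^2

So m_A(x) = (x + 1)^2 = x^2 + 2*x + 1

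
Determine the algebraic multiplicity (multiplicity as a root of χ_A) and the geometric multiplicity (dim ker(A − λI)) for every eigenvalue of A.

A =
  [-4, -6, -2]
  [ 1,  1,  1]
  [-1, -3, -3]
λ = -2: alg = 3, geom = 2

Step 1 — factor the characteristic polynomial to read off the algebraic multiplicities:
  χ_A(x) = (x + 2)^3

Step 2 — compute geometric multiplicities via the rank-nullity identity g(λ) = n − rank(A − λI):
  rank(A − (-2)·I) = 1, so dim ker(A − (-2)·I) = n − 1 = 2

Summary:
  λ = -2: algebraic multiplicity = 3, geometric multiplicity = 2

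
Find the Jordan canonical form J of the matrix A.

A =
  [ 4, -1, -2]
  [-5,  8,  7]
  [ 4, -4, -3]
J_3(3)

The characteristic polynomial is
  det(x·I − A) = x^3 - 9*x^2 + 27*x - 27 = (x - 3)^3

Eigenvalues and multiplicities (the geometric multiplicity of λ is n − rank(A − λI), which equals the number of Jordan blocks for λ):
  λ = 3: algebraic multiplicity = 3, geometric multiplicity = 1

Determining the block sizes for each eigenvalue:
  λ = 3: one block (gm = 1), so the single block has size am = 3 → block sizes [3]

Assembling the blocks gives a Jordan form
J =
  [3, 1, 0]
  [0, 3, 1]
  [0, 0, 3]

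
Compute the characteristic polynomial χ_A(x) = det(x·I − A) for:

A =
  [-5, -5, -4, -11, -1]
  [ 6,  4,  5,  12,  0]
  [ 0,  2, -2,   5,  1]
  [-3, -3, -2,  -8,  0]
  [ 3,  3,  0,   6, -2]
x^5 + 13*x^4 + 64*x^3 + 152*x^2 + 176*x + 80

Expanding det(x·I − A) (e.g. by cofactor expansion or by noting that A is similar to its Jordan form J, which has the same characteristic polynomial as A) gives
  χ_A(x) = x^5 + 13*x^4 + 64*x^3 + 152*x^2 + 176*x + 80
which factors as (x + 2)^4*(x + 5). The eigenvalues (with algebraic multiplicities) are λ = -5 with multiplicity 1, λ = -2 with multiplicity 4.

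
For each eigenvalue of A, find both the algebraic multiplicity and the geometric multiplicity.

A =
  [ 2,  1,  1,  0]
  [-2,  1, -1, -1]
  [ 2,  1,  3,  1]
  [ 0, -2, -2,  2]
λ = 2: alg = 4, geom = 2

Step 1 — factor the characteristic polynomial to read off the algebraic multiplicities:
  χ_A(x) = (x - 2)^4

Step 2 — compute geometric multiplicities via the rank-nullity identity g(λ) = n − rank(A − λI):
  rank(A − (2)·I) = 2, so dim ker(A − (2)·I) = n − 2 = 2

Summary:
  λ = 2: algebraic multiplicity = 4, geometric multiplicity = 2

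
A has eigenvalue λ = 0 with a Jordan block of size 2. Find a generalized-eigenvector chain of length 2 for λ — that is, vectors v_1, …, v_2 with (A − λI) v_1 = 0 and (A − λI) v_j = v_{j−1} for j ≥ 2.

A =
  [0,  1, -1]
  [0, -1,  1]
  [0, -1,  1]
A Jordan chain for λ = 0 of length 2:
v_1 = (1, -1, -1)ᵀ
v_2 = (0, 1, 0)ᵀ

Let N = A − (0)·I. We want v_2 with N^2 v_2 = 0 but N^1 v_2 ≠ 0; then v_{j-1} := N · v_j for j = 2, …, 2.

Pick v_2 = (0, 1, 0)ᵀ.
Then v_1 = N · v_2 = (1, -1, -1)ᵀ.

Sanity check: (A − (0)·I) v_1 = (0, 0, 0)ᵀ = 0. ✓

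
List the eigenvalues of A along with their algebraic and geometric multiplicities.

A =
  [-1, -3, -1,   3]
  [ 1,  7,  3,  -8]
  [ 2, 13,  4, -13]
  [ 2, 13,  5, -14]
λ = -1: alg = 4, geom = 2

Step 1 — factor the characteristic polynomial to read off the algebraic multiplicities:
  χ_A(x) = (x + 1)^4

Step 2 — compute geometric multiplicities via the rank-nullity identity g(λ) = n − rank(A − λI):
  rank(A − (-1)·I) = 2, so dim ker(A − (-1)·I) = n − 2 = 2

Summary:
  λ = -1: algebraic multiplicity = 4, geometric multiplicity = 2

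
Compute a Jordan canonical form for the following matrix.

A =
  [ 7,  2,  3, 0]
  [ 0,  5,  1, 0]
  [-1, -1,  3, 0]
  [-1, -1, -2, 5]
J_3(5) ⊕ J_1(5)

The characteristic polynomial is
  det(x·I − A) = x^4 - 20*x^3 + 150*x^2 - 500*x + 625 = (x - 5)^4

Eigenvalues and multiplicities (the geometric multiplicity of λ is n − rank(A − λI), which equals the number of Jordan blocks for λ):
  λ = 5: algebraic multiplicity = 4, geometric multiplicity = 2

Determining the block sizes for each eigenvalue:
  λ = 5: with am = 4 and gm = 2, the partition is not yet determined (e.g. several partitions of 4 into 2 parts exist). Let N = A − (5)·I. Computing rank(N^1) = 2, rank(N^2) = 1, rank(N^3) = 0; the number of blocks of size ≥ j is rank(N^{j−1}) − rank(N^j), giving [2, 1, 1]. So we have 1 block(s) of size 3, 1 block(s) of size 1 → block sizes [3, 1]

Assembling the blocks gives a Jordan form
J =
  [5, 1, 0, 0]
  [0, 5, 1, 0]
  [0, 0, 5, 0]
  [0, 0, 0, 5]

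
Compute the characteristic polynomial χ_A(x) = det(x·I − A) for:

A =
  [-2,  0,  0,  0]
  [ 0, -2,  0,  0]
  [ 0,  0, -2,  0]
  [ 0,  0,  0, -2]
x^4 + 8*x^3 + 24*x^2 + 32*x + 16

Expanding det(x·I − A) (e.g. by cofactor expansion or by noting that A is similar to its Jordan form J, which has the same characteristic polynomial as A) gives
  χ_A(x) = x^4 + 8*x^3 + 24*x^2 + 32*x + 16
which factors as (x + 2)^4. The eigenvalues (with algebraic multiplicities) are λ = -2 with multiplicity 4.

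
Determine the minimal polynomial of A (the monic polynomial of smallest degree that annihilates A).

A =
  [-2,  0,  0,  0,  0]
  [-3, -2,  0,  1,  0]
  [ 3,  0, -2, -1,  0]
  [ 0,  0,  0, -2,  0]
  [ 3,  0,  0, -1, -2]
x^2 + 4*x + 4

The characteristic polynomial is χ_A(x) = (x + 2)^5, so the eigenvalues are known. The minimal polynomial is
  m_A(x) = Π_λ (x − λ)^{k_λ}
where k_λ is the size of the *largest* Jordan block for λ (equivalently, the smallest k with (A − λI)^k v = 0 for every generalised eigenvector v of λ).

  λ = -2: largest Jordan block has size 2, contributing (x + 2)^2

So m_A(x) = (x + 2)^2 = x^2 + 4*x + 4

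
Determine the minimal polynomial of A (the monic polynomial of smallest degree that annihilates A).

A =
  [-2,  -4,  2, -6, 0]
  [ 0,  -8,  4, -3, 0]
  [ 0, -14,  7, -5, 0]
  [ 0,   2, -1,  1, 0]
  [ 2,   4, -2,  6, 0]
x^4 + 2*x^3

The characteristic polynomial is χ_A(x) = x^4*(x + 2), so the eigenvalues are known. The minimal polynomial is
  m_A(x) = Π_λ (x − λ)^{k_λ}
where k_λ is the size of the *largest* Jordan block for λ (equivalently, the smallest k with (A − λI)^k v = 0 for every generalised eigenvector v of λ).

  λ = -2: largest Jordan block has size 1, contributing (x + 2)
  λ = 0: largest Jordan block has size 3, contributing (x − 0)^3

So m_A(x) = x^3*(x + 2) = x^4 + 2*x^3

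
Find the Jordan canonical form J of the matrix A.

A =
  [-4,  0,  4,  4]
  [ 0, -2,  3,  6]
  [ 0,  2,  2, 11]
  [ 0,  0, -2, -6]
J_1(-4) ⊕ J_3(-2)

The characteristic polynomial is
  det(x·I − A) = x^4 + 10*x^3 + 36*x^2 + 56*x + 32 = (x + 2)^3*(x + 4)

Eigenvalues and multiplicities (the geometric multiplicity of λ is n − rank(A − λI), which equals the number of Jordan blocks for λ):
  λ = -4: algebraic multiplicity = 1, geometric multiplicity = 1
  λ = -2: algebraic multiplicity = 3, geometric multiplicity = 1

Determining the block sizes for each eigenvalue:
  λ = -4: one block (gm = 1), so the single block has size am = 1 → block sizes [1]
  λ = -2: one block (gm = 1), so the single block has size am = 3 → block sizes [3]

Assembling the blocks gives a Jordan form
J =
  [-4,  0,  0,  0]
  [ 0, -2,  1,  0]
  [ 0,  0, -2,  1]
  [ 0,  0,  0, -2]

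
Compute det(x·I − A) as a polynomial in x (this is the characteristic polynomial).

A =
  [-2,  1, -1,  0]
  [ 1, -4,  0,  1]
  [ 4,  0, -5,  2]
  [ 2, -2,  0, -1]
x^4 + 12*x^3 + 54*x^2 + 108*x + 81

Expanding det(x·I − A) (e.g. by cofactor expansion or by noting that A is similar to its Jordan form J, which has the same characteristic polynomial as A) gives
  χ_A(x) = x^4 + 12*x^3 + 54*x^2 + 108*x + 81
which factors as (x + 3)^4. The eigenvalues (with algebraic multiplicities) are λ = -3 with multiplicity 4.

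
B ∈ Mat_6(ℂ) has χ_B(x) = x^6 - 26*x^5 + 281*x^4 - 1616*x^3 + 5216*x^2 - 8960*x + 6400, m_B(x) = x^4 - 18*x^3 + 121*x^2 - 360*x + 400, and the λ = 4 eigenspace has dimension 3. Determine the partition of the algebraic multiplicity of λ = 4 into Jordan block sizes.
Block sizes for λ = 4: [2, 1, 1]

Step 1 — from the characteristic polynomial, algebraic multiplicity of λ = 4 is 4. From dim ker(B − (4)·I) = 3, there are exactly 3 Jordan blocks for λ = 4.
Step 2 — from the minimal polynomial, the factor (x − 4)^2 tells us the largest block for λ = 4 has size 2.
Step 3 — with total size 4, 3 blocks, and largest block 2, the block sizes (in nonincreasing order) are [2, 1, 1].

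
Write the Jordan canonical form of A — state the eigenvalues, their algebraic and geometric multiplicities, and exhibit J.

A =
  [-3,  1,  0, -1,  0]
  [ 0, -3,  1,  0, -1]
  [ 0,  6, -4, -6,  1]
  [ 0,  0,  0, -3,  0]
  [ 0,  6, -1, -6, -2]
J_3(-3) ⊕ J_1(-3) ⊕ J_1(-3)

The characteristic polynomial is
  det(x·I − A) = x^5 + 15*x^4 + 90*x^3 + 270*x^2 + 405*x + 243 = (x + 3)^5

Eigenvalues and multiplicities (the geometric multiplicity of λ is n − rank(A − λI), which equals the number of Jordan blocks for λ):
  λ = -3: algebraic multiplicity = 5, geometric multiplicity = 3

Determining the block sizes for each eigenvalue:
  λ = -3: with am = 5 and gm = 3, the partition is not yet determined (e.g. several partitions of 5 into 3 parts exist). Let N = A − (-3)·I. Computing rank(N^1) = 2, rank(N^2) = 1, rank(N^3) = 0; the number of blocks of size ≥ j is rank(N^{j−1}) − rank(N^j), giving [3, 1, 1]. So we have 1 block(s) of size 3, 2 block(s) of size 1 → block sizes [3, 1, 1]

Assembling the blocks gives a Jordan form
J =
  [-3,  1,  0,  0,  0]
  [ 0, -3,  1,  0,  0]
  [ 0,  0, -3,  0,  0]
  [ 0,  0,  0, -3,  0]
  [ 0,  0,  0,  0, -3]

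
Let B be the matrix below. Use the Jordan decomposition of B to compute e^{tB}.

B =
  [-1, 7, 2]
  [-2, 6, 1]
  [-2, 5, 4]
e^{tB} =
  [-t^2*exp(3*t) - 4*t*exp(3*t) + exp(3*t), 3*t^2*exp(3*t)/2 + 7*t*exp(3*t), t^2*exp(3*t)/2 + 2*t*exp(3*t)]
  [-2*t*exp(3*t), 3*t*exp(3*t) + exp(3*t), t*exp(3*t)]
  [-2*t^2*exp(3*t) - 2*t*exp(3*t), 3*t^2*exp(3*t) + 5*t*exp(3*t), t^2*exp(3*t) + t*exp(3*t) + exp(3*t)]

Strategy: write B = P · J · P⁻¹ where J is a Jordan canonical form, so e^{tB} = P · e^{tJ} · P⁻¹, and e^{tJ} can be computed block-by-block.

B has Jordan form
J =
  [3, 1, 0]
  [0, 3, 1]
  [0, 0, 3]
(up to reordering of blocks).

Per-block formulas:
  For a 3×3 Jordan block J_3(3): exp(t · J_3(3)) = e^(3t)·(I + t·N + (t^2/2)·N^2), where N is the 3×3 nilpotent shift.

After assembling e^{tJ} and conjugating by P, we get:

e^{tB} =
  [-t^2*exp(3*t) - 4*t*exp(3*t) + exp(3*t), 3*t^2*exp(3*t)/2 + 7*t*exp(3*t), t^2*exp(3*t)/2 + 2*t*exp(3*t)]
  [-2*t*exp(3*t), 3*t*exp(3*t) + exp(3*t), t*exp(3*t)]
  [-2*t^2*exp(3*t) - 2*t*exp(3*t), 3*t^2*exp(3*t) + 5*t*exp(3*t), t^2*exp(3*t) + t*exp(3*t) + exp(3*t)]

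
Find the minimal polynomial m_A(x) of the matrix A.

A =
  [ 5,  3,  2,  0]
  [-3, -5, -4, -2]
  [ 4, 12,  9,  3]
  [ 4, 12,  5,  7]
x^2 - 8*x + 16

The characteristic polynomial is χ_A(x) = (x - 4)^4, so the eigenvalues are known. The minimal polynomial is
  m_A(x) = Π_λ (x − λ)^{k_λ}
where k_λ is the size of the *largest* Jordan block for λ (equivalently, the smallest k with (A − λI)^k v = 0 for every generalised eigenvector v of λ).

  λ = 4: largest Jordan block has size 2, contributing (x − 4)^2

So m_A(x) = (x - 4)^2 = x^2 - 8*x + 16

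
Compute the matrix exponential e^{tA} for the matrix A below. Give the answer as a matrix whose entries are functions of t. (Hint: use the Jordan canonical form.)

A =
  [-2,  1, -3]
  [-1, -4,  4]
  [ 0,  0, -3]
e^{tA} =
  [t*exp(-3*t) + exp(-3*t), t*exp(-3*t), t^2*exp(-3*t)/2 - 3*t*exp(-3*t)]
  [-t*exp(-3*t), -t*exp(-3*t) + exp(-3*t), -t^2*exp(-3*t)/2 + 4*t*exp(-3*t)]
  [0, 0, exp(-3*t)]

Strategy: write A = P · J · P⁻¹ where J is a Jordan canonical form, so e^{tA} = P · e^{tJ} · P⁻¹, and e^{tJ} can be computed block-by-block.

A has Jordan form
J =
  [-3,  1,  0]
  [ 0, -3,  1]
  [ 0,  0, -3]
(up to reordering of blocks).

Per-block formulas:
  For a 3×3 Jordan block J_3(-3): exp(t · J_3(-3)) = e^(-3t)·(I + t·N + (t^2/2)·N^2), where N is the 3×3 nilpotent shift.

After assembling e^{tJ} and conjugating by P, we get:

e^{tA} =
  [t*exp(-3*t) + exp(-3*t), t*exp(-3*t), t^2*exp(-3*t)/2 - 3*t*exp(-3*t)]
  [-t*exp(-3*t), -t*exp(-3*t) + exp(-3*t), -t^2*exp(-3*t)/2 + 4*t*exp(-3*t)]
  [0, 0, exp(-3*t)]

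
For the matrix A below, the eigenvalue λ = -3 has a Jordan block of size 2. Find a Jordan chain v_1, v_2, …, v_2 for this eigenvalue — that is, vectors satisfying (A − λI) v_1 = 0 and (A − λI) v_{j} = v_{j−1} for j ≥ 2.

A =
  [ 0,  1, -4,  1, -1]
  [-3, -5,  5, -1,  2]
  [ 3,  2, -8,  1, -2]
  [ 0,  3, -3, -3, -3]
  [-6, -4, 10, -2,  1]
A Jordan chain for λ = -3 of length 2:
v_1 = (3, -3, 3, 0, -6)ᵀ
v_2 = (1, 0, 0, 0, 0)ᵀ

Let N = A − (-3)·I. We want v_2 with N^2 v_2 = 0 but N^1 v_2 ≠ 0; then v_{j-1} := N · v_j for j = 2, …, 2.

Pick v_2 = (1, 0, 0, 0, 0)ᵀ.
Then v_1 = N · v_2 = (3, -3, 3, 0, -6)ᵀ.

Sanity check: (A − (-3)·I) v_1 = (0, 0, 0, 0, 0)ᵀ = 0. ✓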